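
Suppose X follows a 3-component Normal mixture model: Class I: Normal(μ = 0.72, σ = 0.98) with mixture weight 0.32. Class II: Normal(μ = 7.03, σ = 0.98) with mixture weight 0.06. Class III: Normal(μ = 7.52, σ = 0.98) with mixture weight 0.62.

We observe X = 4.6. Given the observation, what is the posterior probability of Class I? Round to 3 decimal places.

0.012

P(component k | x) = π_k·f_k(x) / marginal(x), where marginal(x) = Σ_j π_j·f_j(x).
Normal densities:
  L_I = (1/(0.98·√(2π)))·exp(−(4.6−0.72)²/(2·0.98²)) = 0.407084·exp(-7.83757) = 0.000160647
  L_II = (1/(0.98·√(2π)))·exp(−(4.6−7.03)²/(2·0.98²)) = 0.407084·exp(-3.07419) = 0.0188183
  L_III = (1/(0.98·√(2π)))·exp(−(4.6−7.52)²/(2·0.98²)) = 0.407084·exp(-4.43898) = 0.00480682
Weight by the priors:
  π_I·L_I = 0.32 × 0.000160647 = 5.14069e-05
  π_II·L_II = 0.06 × 0.0188183 = 0.0011291
  π_III·L_III = 0.62 × 0.00480682 = 0.00298023
Marginal: 5.14069e-05 + 0.0011291 + 0.00298023 = 0.00416074
Responsibility of Class I: 5.14069e-05 / 0.00416074 ≈ 0.012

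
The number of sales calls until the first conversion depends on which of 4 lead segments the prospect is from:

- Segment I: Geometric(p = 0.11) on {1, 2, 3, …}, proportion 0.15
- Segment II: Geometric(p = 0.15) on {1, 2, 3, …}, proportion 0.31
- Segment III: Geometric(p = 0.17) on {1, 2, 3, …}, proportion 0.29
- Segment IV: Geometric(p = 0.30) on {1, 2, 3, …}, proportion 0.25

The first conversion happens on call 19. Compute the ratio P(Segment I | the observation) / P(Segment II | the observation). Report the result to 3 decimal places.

Only the two components matter; the odds are (π_i f_i(x)) / (π_j f_j(x)).
Geometric probabilities:
  p_I = 0.0135025
  p_II = 0.00804696
  p_III = 0.00594093
  p_IV = 0.000488524
Odds = (0.15/0.31) × (0.0135025/0.00804696) = 0.483871 × 1.67796 ≈ 0.812

0.812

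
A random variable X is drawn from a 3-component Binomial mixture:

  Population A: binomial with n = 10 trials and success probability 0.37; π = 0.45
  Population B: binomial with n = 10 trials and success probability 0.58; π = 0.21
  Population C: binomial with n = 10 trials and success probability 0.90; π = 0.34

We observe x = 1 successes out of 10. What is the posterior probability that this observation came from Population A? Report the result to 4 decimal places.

0.9813

Posterior ∝ prior × likelihood, so P(k | x) ∝ w_k f_k(x); normalise over all components.
Evaluate each component's likelihood at the observed value:
  L_A = C(10,1)·0.37^1·0.63^9 = 10·0.37·0.0156338 = 0.0578451
  L_B = C(10,1)·0.58^1·0.42^9 = 10·0.58·0.000406671 = 0.00235869
  L_C = C(10,1)·0.90^1·0.10^9 = 10·0.9·1e-09 = 9e-09
Weight by the priors:
  w_A·L_A = 0.45 × 0.0578451 = 0.0260303
  w_B·L_B = 0.21 × 0.00235869 = 0.000495326
  w_C·L_C = 0.34 × 9e-09 = 3.06e-09
Marginal: 0.0260303 + 0.000495326 + 3.06e-09 = 0.0265256
P(Population A | the observation) = 0.0260303 / 0.0265256 ≈ 0.9813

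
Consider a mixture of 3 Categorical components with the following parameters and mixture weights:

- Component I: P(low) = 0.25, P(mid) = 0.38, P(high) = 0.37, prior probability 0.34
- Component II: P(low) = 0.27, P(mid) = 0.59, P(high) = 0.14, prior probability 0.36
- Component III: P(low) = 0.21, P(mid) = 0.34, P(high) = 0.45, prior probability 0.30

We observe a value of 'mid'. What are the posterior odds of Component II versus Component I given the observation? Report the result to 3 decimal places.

1.644

Since P(k|x) ∝ P(Z=k) f_k(x), the posterior odds are P(Z=i) f_i(x) / (P(Z=j) f_j(x)).
Component likelihoods at x = 'mid':
  f_I = P(mid | comp) = 0.38
  f_II = P(mid | comp) = 0.59
  f_III = P(mid | comp) = 0.34
0.2124 / 0.1292 ≈ 1.644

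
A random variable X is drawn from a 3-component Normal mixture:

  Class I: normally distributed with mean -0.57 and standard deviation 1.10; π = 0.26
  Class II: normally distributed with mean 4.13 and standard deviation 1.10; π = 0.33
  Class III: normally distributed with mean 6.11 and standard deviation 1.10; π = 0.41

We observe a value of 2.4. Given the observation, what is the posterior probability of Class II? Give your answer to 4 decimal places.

0.9213

The responsibility of component k is P(Z=k) f_k(x) divided by Σ_j P(Z=j) f_j(x).
Component likelihoods at x = 2.4:
  p_I = 0.00947358
  p_II = 0.105296
  p_III = 0.00122858
Weight by the priors:
  P(Z=I)·p_I = 0.26 × 0.00947358 = 0.00246313
  P(Z=II)·p_II = 0.33 × 0.105296 = 0.0347475
  P(Z=III)·p_III = 0.41 × 0.00122858 = 0.000503719
Sum: 0.00246313 + 0.0347475 + 0.000503719 = 0.0377144
Responsibility of Class II: 0.0347475 / 0.0377144 ≈ 0.9213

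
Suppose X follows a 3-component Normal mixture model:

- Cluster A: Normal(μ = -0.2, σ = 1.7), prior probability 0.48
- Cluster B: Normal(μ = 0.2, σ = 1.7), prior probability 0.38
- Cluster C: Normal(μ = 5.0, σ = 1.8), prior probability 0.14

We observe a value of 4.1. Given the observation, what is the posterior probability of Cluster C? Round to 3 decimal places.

The responsibility of component k is π_k f_k(x) divided by Σ_j π_j f_j(x).
Normal densities:
  f_A = (1/(1.7·√(2π)))·exp(−(4.1−-0.2)²/(2·1.7²)) = 0.234672·exp(-3.19896) = 0.00957568
  f_B = (1/(1.7·√(2π)))·exp(−(4.1−0.2)²/(2·1.7²)) = 0.234672·exp(-2.63149) = 0.0168896
  f_C = (1/(1.8·√(2π)))·exp(−(4.1−5.0)²/(2·1.8²)) = 0.221635·exp(-0.12500) = 0.195592
Multiply by the mixture weights:
  π_A·f_A = 0.48 × 0.00957568 = 0.00459633
  π_B·f_B = 0.38 × 0.0168896 = 0.00641806
  π_C·f_C = 0.14 × 0.195592 = 0.0273829
Sum: 0.00459633 + 0.00641806 + 0.0273829 = 0.0383972
Responsibility of Cluster C: 0.0273829 / 0.0383972 ≈ 0.713

0.713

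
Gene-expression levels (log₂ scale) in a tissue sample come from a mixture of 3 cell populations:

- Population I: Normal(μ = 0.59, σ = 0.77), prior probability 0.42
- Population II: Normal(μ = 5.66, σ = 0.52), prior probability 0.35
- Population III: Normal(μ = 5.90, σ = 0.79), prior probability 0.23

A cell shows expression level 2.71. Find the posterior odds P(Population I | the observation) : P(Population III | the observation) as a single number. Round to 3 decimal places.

146.974

Only the two components matter; the odds are (π_i f_i(x)) / (π_j f_j(x)).
Normal densities:
  p_I = (1/(0.77·√(2π)))·exp(−(2.71−0.59)²/(2·0.77²)) = 0.518107·exp(-3.79018) = 0.0117048
  p_II = (1/(0.52·√(2π)))·exp(−(2.71−5.66)²/(2·0.52²)) = 0.767197·exp(-16.09190) = 7.87559e-08
  p_III = (1/(0.79·√(2π)))·exp(−(2.71−5.90)²/(2·0.79²)) = 0.504990·exp(-8.15262) = 0.000145427
Posterior odds = (π_I·p_I) / (π_III·p_III) = (0.42·0.0117048) / (0.23·0.000145427) = 0.00491601 / 3.34482e-05 ≈ 146.974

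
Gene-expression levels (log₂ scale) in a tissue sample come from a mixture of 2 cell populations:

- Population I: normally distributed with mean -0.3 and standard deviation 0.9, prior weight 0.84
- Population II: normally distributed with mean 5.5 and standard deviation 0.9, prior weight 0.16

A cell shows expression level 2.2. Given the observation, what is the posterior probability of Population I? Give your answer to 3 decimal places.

By Bayes' theorem, P(k | x) = w_k f_k(x) / Σ_j w_j f_j(x).
Evaluate each component's likelihood at the observed value:
  f_I = (1/(0.9·√(2π)))·exp(−(2.2−-0.3)²/(2·0.9²)) = 0.443269·exp(-3.85802) = 0.00935726
  f_II = (1/(0.9·√(2π)))·exp(−(2.2−5.5)²/(2·0.9²)) = 0.443269·exp(-6.72222) = 0.000533634
Unnormalised posteriors:
  w_I·f_I = 0.84 × 0.00935726 = 0.0078601
  w_II·f_II = 0.16 × 0.000533634 = 8.53814e-05
Normaliser: 0.0078601 + 8.53814e-05 = 0.00794548
P(Population I | 2.2) = 0.0078601 / 0.00794548 ≈ 0.989

0.989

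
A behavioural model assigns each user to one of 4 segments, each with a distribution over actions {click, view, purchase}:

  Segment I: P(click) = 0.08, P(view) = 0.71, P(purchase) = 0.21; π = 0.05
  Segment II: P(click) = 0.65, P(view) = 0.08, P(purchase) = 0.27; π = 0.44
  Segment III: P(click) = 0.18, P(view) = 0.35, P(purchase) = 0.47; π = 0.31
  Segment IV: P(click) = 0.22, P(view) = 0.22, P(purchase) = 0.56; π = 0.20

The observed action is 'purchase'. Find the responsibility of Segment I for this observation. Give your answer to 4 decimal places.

0.0271

Apply Bayes' rule: the posterior for each component is proportional to its prior times its likelihood at x.
Categorical probabilities:
  p_I = P(purchase | comp) = 0.21
  p_II = P(purchase | comp) = 0.27
  p_III = P(purchase | comp) = 0.47
  p_IV = P(purchase | comp) = 0.56
Prior × likelihood for each component:
  P(Z=I)·p_I = 0.05 × 0.21 = 0.0105
  P(Z=II)·p_II = 0.44 × 0.27 = 0.1188
  P(Z=III)·p_III = 0.31 × 0.47 = 0.1457
  P(Z=IV)·p_IV = 0.20 × 0.56 = 0.112
Marginal: 0.0105 + 0.1188 + 0.1457 + 0.112 = 0.387
Responsibility of Segment I: 0.0105 / 0.387 ≈ 0.0271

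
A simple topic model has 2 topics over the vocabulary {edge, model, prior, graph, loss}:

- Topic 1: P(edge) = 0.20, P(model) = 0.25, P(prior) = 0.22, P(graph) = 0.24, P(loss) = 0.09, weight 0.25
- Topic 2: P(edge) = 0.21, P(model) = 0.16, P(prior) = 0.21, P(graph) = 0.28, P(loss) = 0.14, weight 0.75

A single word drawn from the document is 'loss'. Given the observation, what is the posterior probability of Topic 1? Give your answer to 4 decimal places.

By Bayes' theorem, P(k | x) = π_k f_k(x) / Σ_j π_j f_j(x).
Evaluate each component's likelihood at the observed value:
  p_1 = P(loss | comp) = 0.09
  p_2 = P(loss | comp) = 0.14
Unnormalised posteriors:
  π_1·p_1 = 0.25 × 0.09 = 0.0225
  π_2·p_2 = 0.75 × 0.14 = 0.105
Denominator: 0.0225 + 0.105 = 0.1275
P(Topic 1 | 'loss') ≈ 0.1765

0.1765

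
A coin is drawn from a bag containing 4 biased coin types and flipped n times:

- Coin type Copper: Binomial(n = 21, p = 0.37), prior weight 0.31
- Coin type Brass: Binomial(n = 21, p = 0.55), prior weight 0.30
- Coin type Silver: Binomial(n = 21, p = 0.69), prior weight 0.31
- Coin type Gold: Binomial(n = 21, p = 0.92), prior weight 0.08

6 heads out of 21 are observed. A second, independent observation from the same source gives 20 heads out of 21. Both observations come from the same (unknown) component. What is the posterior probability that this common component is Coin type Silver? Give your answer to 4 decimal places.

Posterior ∝ prior × likelihood, so P(k | x) ∝ π_k f_k(x); normalise over all components.
Since both observations come from the same component, the likelihood for component k is f_k(x₁)·f_k(x₂).
  p_Copper = [C(21,6)·0.37^6·0.63^15 = 54264·0.00256573·0.000977481 = 0.136091] × [3.0591e-08] = 4.16318e-09
  p_Brass = [C(21,6)·0.55^6·0.45^15 = 54264·0.0276806·6.2833e-06 = 0.00943791] × [6.06297e-05] = 5.72218e-07
  p_Silver = [C(21,6)·0.69^6·0.31^15 = 54264·0.107918·2.34653e-08 = 0.000137414] × [0.0038955] = 5.35297e-07
  p_Gold = [C(21,6)·0.92^6·0.08^15 = 54264·0.606355·3.51844e-17 = 1.15768e-12] × [0.317005] = 3.6699e-13
Unnormalised posteriors:
  π_Copper·p_Copper = 0.31 × 4.16318e-09 = 1.29058e-09
  π_Brass·p_Brass = 0.30 × 5.72218e-07 = 1.71665e-07
  π_Silver·p_Silver = 0.31 × 5.35297e-07 = 1.65942e-07
  π_Gold·p_Gold = 0.08 × 3.6699e-13 = 2.93592e-14
Normaliser: 1.29058e-09 + 1.71665e-07 + 1.65942e-07 + 2.93592e-14 = 3.38898e-07
Responsibility of Coin type Silver: 1.65942e-07 / 3.38898e-07 ≈ 0.4897

0.4897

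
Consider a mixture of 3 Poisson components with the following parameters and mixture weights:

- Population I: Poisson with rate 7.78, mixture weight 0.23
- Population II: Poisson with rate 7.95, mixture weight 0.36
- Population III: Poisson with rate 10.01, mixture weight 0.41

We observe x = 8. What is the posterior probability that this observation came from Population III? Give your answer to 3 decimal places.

P(component k | x) = P(Z=k)·f_k(x) / marginal(x), where marginal(x) = Σ_j P(Z=j)·f_j(x).
Evaluate each component's likelihood at the observed value:
  p_I = 0.139157
  p_II = 0.139565
  p_III = 0.112374
Weight by the priors:
  P(Z=I)·p_I = 0.23 × 0.139157 = 0.0320061
  P(Z=II)·p_II = 0.36 × 0.139565 = 0.0502433
  P(Z=III)·p_III = 0.41 × 0.112374 = 0.0460732
Denominator: 0.0320061 + 0.0502433 + 0.0460732 = 0.128323
P(Population III | the observation) = 0.0460732 / 0.128323 ≈ 0.359

0.359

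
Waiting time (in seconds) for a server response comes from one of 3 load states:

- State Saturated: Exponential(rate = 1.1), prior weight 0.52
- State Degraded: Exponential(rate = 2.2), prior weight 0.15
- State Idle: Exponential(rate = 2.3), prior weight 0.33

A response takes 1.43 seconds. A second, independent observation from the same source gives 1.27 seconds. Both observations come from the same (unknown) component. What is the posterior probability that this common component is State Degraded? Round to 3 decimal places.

Apply Bayes' rule: the posterior for each component is proportional to its prior times its likelihood at x.
Since both observations come from the same component, the likelihood for component k is f_k(x₁)·f_k(x₂).
  L_Saturated = [1.1·e^(−1.1·1.43) = 1.1·e^(−1.5730) = 0.228164] × [0.272072] = 0.062077
  L_Degraded = [2.2·e^(−2.2·1.43) = 2.2·e^(−3.1460) = 0.0946525] × [0.134587] = 0.012739
  L_Idle = [2.3·e^(−2.3·1.43) = 2.3·e^(−3.2890) = 0.0857696] × [0.123923] = 0.0106289
Weight by the priors:
  w_Saturated·L_Saturated = 0.52 × 0.062077 = 0.03228
  w_Degraded·L_Degraded = 0.15 × 0.012739 = 0.00191085
  w_Idle·L_Idle = 0.33 × 0.0106289 = 0.00350753
Denominator: 0.03228 + 0.00191085 + 0.00350753 = 0.0376984
P(State Degraded | x₁,x₂) = 0.00191085 / 0.0376984 ≈ 0.051

0.051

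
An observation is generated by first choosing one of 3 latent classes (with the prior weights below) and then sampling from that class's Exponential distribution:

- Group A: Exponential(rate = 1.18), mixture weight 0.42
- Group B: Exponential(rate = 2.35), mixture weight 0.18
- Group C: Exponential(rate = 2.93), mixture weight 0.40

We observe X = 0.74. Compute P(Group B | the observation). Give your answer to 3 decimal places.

Apply Bayes' rule: the posterior for each component is proportional to its prior times its likelihood at x.
Evaluate each component's likelihood at the observed value:
  p_A = 0.492783
  p_B = 0.412886
  p_C = 0.335143
Unnormalised posteriors:
  P(Z=A)·p_A = 0.42 × 0.492783 = 0.206969
  P(Z=B)·p_B = 0.18 × 0.412886 = 0.0743194
  P(Z=C)·p_C = 0.40 × 0.335143 = 0.134057
Evidence: 0.206969 + 0.0743194 + 0.134057 = 0.415346
P(Group B | x) = 0.0743194 / 0.415346 ≈ 0.179

0.179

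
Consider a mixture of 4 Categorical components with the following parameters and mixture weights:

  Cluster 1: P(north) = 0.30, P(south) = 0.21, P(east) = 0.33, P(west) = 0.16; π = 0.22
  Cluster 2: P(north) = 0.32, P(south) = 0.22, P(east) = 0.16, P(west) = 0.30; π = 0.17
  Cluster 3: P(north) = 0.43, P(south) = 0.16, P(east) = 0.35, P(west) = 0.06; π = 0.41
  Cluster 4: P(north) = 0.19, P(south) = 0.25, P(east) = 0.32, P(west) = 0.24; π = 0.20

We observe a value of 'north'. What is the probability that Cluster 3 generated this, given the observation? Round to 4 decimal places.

0.5267

By Bayes' theorem, P(k | x) = π_k f_k(x) / Σ_j π_j f_j(x).
Evaluate each component's likelihood at the observed value:
  L_1 = 0.3
  L_2 = 0.32
  L_3 = 0.43
  L_4 = 0.19
Multiply by the mixture weights:
  π_1·L_1 = 0.22 × 0.3 = 0.066
  π_2·L_2 = 0.17 × 0.32 = 0.0544
  π_3·L_3 = 0.41 × 0.43 = 0.1763
  π_4·L_4 = 0.20 × 0.19 = 0.038
Marginal: 0.066 + 0.0544 + 0.1763 + 0.038 = 0.3347
So the posterior for Cluster 3 is 0.1763 / 0.3347 ≈ 0.5267.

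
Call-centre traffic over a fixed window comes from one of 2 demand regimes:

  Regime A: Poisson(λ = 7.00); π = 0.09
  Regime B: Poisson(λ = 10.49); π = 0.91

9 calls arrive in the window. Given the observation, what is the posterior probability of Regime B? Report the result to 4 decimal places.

0.9216

Apply Bayes' rule: the posterior for each component is proportional to its prior times its likelihood at x.
Poisson probabilities:
  L_A = 0.101405
  L_B = 0.117887
Prior × likelihood for each component:
  π_A·L_A = 0.09 × 0.101405 = 0.00912642
  π_B·L_B = 0.91 × 0.117887 = 0.107277
Denominator: 0.00912642 + 0.107277 = 0.116404
So the posterior for Regime B is 0.107277 / 0.116404 ≈ 0.9216.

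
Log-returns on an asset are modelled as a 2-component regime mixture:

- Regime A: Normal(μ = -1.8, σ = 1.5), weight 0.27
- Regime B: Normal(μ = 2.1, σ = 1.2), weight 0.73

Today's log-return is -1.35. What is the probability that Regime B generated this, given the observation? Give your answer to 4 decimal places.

0.0537

The responsibility of component k is π_k f_k(x) divided by Σ_j π_j f_j(x).
Normal densities:
  f_A = 0.254259
  f_B = 0.00533177
Unnormalised posteriors:
  π_A·f_A = 0.27 × 0.254259 = 0.0686498
  π_B·f_B = 0.73 × 0.00533177 = 0.00389219
Normaliser: 0.0686498 + 0.00389219 = 0.072542
P(Regime B | the observation) ≈ 0.0537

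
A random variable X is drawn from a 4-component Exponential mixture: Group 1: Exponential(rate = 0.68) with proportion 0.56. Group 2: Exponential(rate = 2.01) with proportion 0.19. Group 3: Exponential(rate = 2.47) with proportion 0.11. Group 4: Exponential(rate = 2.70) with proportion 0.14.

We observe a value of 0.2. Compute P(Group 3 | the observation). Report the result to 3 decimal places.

P(component k | x) = π_k·f_k(x) / marginal(x), where marginal(x) = Σ_j π_j·f_j(x).
Component likelihoods at x = 0.2:
  L_1 = 0.68·e^(−0.68·0.2) = 0.68·e^(−0.1360) = 0.593533
  L_2 = 2.01·e^(−2.01·0.2) = 2.01·e^(−0.4020) = 1.34465
  L_3 = 2.47·e^(−2.47·0.2) = 2.47·e^(−0.4940) = 1.50715
  L_4 = 2.70·e^(−2.70·0.2) = 2.70·e^(−0.5400) = 1.57342
Weight by the priors:
  π_1·L_1 = 0.56 × 0.593533 = 0.332378
  π_2·L_2 = 0.19 × 1.34465 = 0.255484
  π_3·L_3 = 0.11 × 1.50715 = 0.165786
  π_4·L_4 = 0.14 × 1.57342 = 0.220279
Denominator: 0.332378 + 0.255484 + 0.165786 + 0.220279 = 0.973927
So the posterior for Group 3 is 0.165786 / 0.973927 ≈ 0.170.

0.170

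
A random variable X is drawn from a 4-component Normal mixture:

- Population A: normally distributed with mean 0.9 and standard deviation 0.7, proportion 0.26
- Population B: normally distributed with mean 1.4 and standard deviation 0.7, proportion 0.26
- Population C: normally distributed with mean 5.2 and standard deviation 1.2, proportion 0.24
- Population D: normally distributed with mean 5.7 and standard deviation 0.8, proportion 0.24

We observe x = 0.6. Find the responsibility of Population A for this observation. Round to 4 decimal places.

Apply Bayes' rule: the posterior for each component is proportional to its prior times its likelihood at x.
Component likelihoods at x = 0.6:
  f_A = (1/(0.7·√(2π)))·exp(−(0.6−0.9)²/(2·0.7²)) = 0.569918·exp(-0.09184) = 0.51991
  f_B = (1/(0.7·√(2π)))·exp(−(0.6−1.4)²/(2·0.7²)) = 0.569918·exp(-0.65306) = 0.296614
  f_C = (1/(1.2·√(2π)))·exp(−(0.6−5.2)²/(2·1.2²)) = 0.332452·exp(-7.34722) = 0.000214225
  f_D = (1/(0.8·√(2π)))·exp(−(0.6−5.7)²/(2·0.8²)) = 0.498678·exp(-20.32031) = 7.4614e-10
Unnormalised posteriors:
  π_A·f_A = 0.26 × 0.51991 = 0.135176
  π_B·f_B = 0.26 × 0.296614 = 0.0771196
  π_C·f_C = 0.24 × 0.000214225 = 5.14141e-05
  π_D·f_D = 0.24 × 7.4614e-10 = 1.79074e-10
Sum: 0.135176 + 0.0771196 + 5.14141e-05 + 1.79074e-10 = 0.212347
P(Population A | the observation) ≈ 0.6366

0.6366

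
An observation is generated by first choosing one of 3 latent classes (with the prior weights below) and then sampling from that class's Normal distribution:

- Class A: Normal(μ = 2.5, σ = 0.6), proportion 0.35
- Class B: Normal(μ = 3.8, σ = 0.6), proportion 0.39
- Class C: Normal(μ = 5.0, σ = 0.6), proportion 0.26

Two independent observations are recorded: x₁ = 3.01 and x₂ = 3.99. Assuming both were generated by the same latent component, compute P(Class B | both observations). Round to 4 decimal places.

P(component k | x) = P(Z=k)·f_k(x) / marginal(x), where marginal(x) = Σ_j P(Z=j)·f_j(x).
Since both observations come from the same component, the likelihood for component k is f_k(x₁)·f_k(x₂).
  f_A = [(1/(0.6·√(2π)))·exp(−(3.01−2.5)²/(2·0.6²)) = 0.664904·exp(-0.36125) = 0.463308] × [0.0304526] = 0.0141089
  f_B = [(1/(0.6·√(2π)))·exp(−(3.01−3.8)²/(2·0.6²)) = 0.664904·exp(-0.86681) = 0.279454] × [0.632388] = 0.176723
  f_C = [(1/(0.6·√(2π)))·exp(−(3.01−5.0)²/(2·0.6²)) = 0.664904·exp(-5.50014) = 0.00271693] × [0.161231] = 0.000438053
Prior × likelihood for each component:
  P(Z=A)·f_A = 0.35 × 0.0141089 = 0.00493812
  P(Z=B)·f_B = 0.39 × 0.176723 = 0.0689221
  P(Z=C)·f_C = 0.26 × 0.000438053 = 0.000113894
Sum: 0.00493812 + 0.0689221 + 0.000113894 = 0.0739741
P(Class B | x₁,x₂) ≈ 0.9317

0.9317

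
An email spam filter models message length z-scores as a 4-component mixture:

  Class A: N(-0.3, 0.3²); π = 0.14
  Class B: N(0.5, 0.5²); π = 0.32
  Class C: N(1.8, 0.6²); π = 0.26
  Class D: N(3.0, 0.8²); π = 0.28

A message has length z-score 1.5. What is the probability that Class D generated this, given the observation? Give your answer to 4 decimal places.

0.1140

Posterior ∝ prior × likelihood, so P(k | x) ∝ π_k f_k(x); normalise over all components.
Component likelihoods at x = 1.5:
  p_A = 2.02529e-08
  p_B = 0.107982
  p_C = 0.586776
  p_D = 0.0859828
Multiply by the mixture weights:
  π_A·p_A = 0.14 × 2.02529e-08 = 2.83541e-09
  π_B·p_B = 0.32 × 0.107982 = 0.0345542
  π_C·p_C = 0.26 × 0.586776 = 0.152562
  π_D·p_D = 0.28 × 0.0859828 = 0.0240752
Sum: 2.83541e-09 + 0.0345542 + 0.152562 + 0.0240752 = 0.211191
P(Class D | 1.5) ≈ 0.1140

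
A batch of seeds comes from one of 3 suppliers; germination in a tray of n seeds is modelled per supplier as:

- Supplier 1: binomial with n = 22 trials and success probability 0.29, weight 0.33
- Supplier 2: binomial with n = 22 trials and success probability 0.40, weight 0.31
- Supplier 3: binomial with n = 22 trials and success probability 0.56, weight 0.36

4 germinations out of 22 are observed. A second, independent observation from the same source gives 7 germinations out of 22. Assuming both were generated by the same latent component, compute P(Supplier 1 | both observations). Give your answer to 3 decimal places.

The responsibility of component k is P(Z=k) f_k(x) divided by Σ_j P(Z=j) f_j(x).
Since both observations come from the same component, the likelihood for component k is f_k(x₁)·f_k(x₂).
  p_1 = [C(22,4)·0.29^4·0.71^18 = 7315·0.00707281·0.00210209 = 0.108757] × [0.172782] = 0.0187912
  p_2 = [C(22,4)·0.40^4·0.60^18 = 7315·0.0256·0.00010156 = 0.0190185] × [0.131379] = 0.00249863
  p_3 = [C(22,4)·0.56^4·0.44^18 = 7315·0.098345·3.82075e-07 = 0.000274862] × [0.0132112] = 3.63126e-06
Weight by the priors:
  P(Z=1)·p_1 = 0.33 × 0.0187912 = 0.00620109
  P(Z=2)·p_2 = 0.31 × 0.00249863 = 0.000774575
  P(Z=3)·p_3 = 0.36 × 3.63126e-06 = 1.30725e-06
Marginal: 0.00620109 + 0.000774575 + 1.30725e-06 = 0.00697697
Responsibility of Supplier 1: 0.00620109 / 0.00697697 ≈ 0.889

0.889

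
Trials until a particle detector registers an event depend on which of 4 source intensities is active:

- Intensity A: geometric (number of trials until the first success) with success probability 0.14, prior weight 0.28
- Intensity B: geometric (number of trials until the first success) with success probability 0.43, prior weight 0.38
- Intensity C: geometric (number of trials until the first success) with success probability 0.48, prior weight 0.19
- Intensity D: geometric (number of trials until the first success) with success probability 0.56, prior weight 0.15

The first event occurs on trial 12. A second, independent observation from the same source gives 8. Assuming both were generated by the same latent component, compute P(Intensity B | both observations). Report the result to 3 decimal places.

0.008

Posterior ∝ prior × likelihood, so P(k | x) ∝ w_k f_k(x); normalise over all components.
Since both observations come from the same component, the likelihood for component k is f_k(x₁)·f_k(x₂).
  p_A = [0.14·(1−0.14)^11 = 0.14·0.190319 = 0.0266447] × [0.0487099] = 0.00129786
  p_B = [0.43·(1−0.43)^11 = 0.43·0.00206359 = 0.000887344] × [0.00840606] = 7.45906e-06
  p_C = [0.48·(1−0.48)^11 = 0.48·0.000751687 = 0.00036081] × [0.00493474] = 1.7805e-06
  p_D = [0.56·(1−0.56)^11 = 0.56·0.000119668 = 6.70143e-05] × [0.00178796] = 1.19819e-07
Prior × likelihood for each component:
  w_A·p_A = 0.28 × 0.00129786 = 0.000363401
  w_B·p_B = 0.38 × 7.45906e-06 = 2.83444e-06
  w_C·p_C = 0.19 × 1.7805e-06 = 3.38296e-07
  w_D·p_D = 0.15 × 1.19819e-07 = 1.79728e-08
Sum: 0.000363401 + 2.83444e-06 + 3.38296e-07 + 1.79728e-08 = 0.000366592
So the posterior for Intensity B is 2.83444e-06 / 0.000366592 ≈ 0.008.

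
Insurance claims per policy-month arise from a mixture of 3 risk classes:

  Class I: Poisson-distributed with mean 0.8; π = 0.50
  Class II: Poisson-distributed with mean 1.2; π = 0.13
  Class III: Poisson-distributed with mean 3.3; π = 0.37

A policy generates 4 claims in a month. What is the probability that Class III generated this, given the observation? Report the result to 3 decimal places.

The responsibility of component k is π_k f_k(x) divided by Σ_j π_j f_j(x).
Poisson probabilities:
  L_I = e^(−0.8)·0.8^4/4! = 0.00766855
  L_II = e^(−1.2)·1.2^4/4! = 0.0260232
  L_III = e^(−3.3)·3.3^4/4! = 0.182252
Multiply by the mixture weights:
  π_I·L_I = 0.50 × 0.00766855 = 0.00383427
  π_II·L_II = 0.13 × 0.0260232 = 0.00338301
  π_III·L_III = 0.37 × 0.182252 = 0.0674333
Denominator: 0.00383427 + 0.00338301 + 0.0674333 = 0.0746506
So the posterior for Class III is 0.0674333 / 0.0746506 ≈ 0.903.

0.903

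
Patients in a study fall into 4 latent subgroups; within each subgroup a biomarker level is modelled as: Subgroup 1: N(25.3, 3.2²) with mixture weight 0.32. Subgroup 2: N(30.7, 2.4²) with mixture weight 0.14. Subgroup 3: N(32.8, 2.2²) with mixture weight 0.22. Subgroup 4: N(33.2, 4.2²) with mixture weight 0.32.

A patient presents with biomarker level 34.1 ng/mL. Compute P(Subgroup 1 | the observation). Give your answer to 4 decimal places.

0.0125

Apply Bayes' rule: the posterior for each component is proportional to its prior times its likelihood at x.
Normal densities:
  f_1 = (1/(3.2·√(2π)))·exp(−(34.1−25.3)²/(2·3.2²)) = 0.124669·exp(-3.78125) = 0.00284174
  f_2 = (1/(2.4·√(2π)))·exp(−(34.1−30.7)²/(2·2.4²)) = 0.166226·exp(-1.00347) = 0.0609391
  f_3 = (1/(2.2·√(2π)))·exp(−(34.1−32.8)²/(2·2.2²)) = 0.181337·exp(-0.17459) = 0.152288
  f_4 = (1/(4.2·√(2π)))·exp(−(34.1−33.2)²/(2·4.2²)) = 0.094986·exp(-0.02296) = 0.0928303
Weight by the priors:
  π_1·f_1 = 0.32 × 0.00284174 = 0.000909356
  π_2·f_2 = 0.14 × 0.0609391 = 0.00853148
  π_3·f_3 = 0.22 × 0.152288 = 0.0335033
  π_4·f_4 = 0.32 × 0.0928303 = 0.0297057
Denominator: 0.000909356 + 0.00853148 + 0.0335033 + 0.0297057 = 0.0726499
P(Subgroup 1 | x) ≈ 0.0125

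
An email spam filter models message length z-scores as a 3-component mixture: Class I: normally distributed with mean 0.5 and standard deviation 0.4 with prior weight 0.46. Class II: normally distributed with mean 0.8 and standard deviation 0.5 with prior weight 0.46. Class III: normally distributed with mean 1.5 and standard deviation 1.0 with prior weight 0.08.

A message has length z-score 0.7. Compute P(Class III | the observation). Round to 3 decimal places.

0.029

Posterior ∝ prior × likelihood, so P(k | x) ∝ π_k f_k(x); normalise over all components.
Evaluate each component's likelihood at the observed value:
  L_I = (1/(0.4·√(2π)))·exp(−(0.7−0.5)²/(2·0.4²)) = 0.997356·exp(-0.12500) = 0.880163
  L_II = (1/(0.5·√(2π)))·exp(−(0.7−0.8)²/(2·0.5²)) = 0.797885·exp(-0.02000) = 0.782085
  L_III = (1/(1.0·√(2π)))·exp(−(0.7−1.5)²/(2·1.0²)) = 0.398942·exp(-0.32000) = 0.289692
Multiply by the mixture weights:
  π_I·L_I = 0.46 × 0.880163 = 0.404875
  π_II·L_II = 0.46 × 0.782085 = 0.359759
  π_III·L_III = 0.08 × 0.289692 = 0.0231753
Marginal: 0.404875 + 0.359759 + 0.0231753 = 0.78781
P(Class III | 0.7) ≈ 0.029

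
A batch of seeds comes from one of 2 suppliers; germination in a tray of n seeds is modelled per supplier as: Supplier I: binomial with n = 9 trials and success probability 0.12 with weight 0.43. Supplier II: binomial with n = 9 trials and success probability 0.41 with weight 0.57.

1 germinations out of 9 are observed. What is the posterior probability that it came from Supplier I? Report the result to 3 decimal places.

Apply Bayes' rule: the posterior for each component is proportional to its prior times its likelihood at x.
Evaluate each component's likelihood at the observed value:
  L_I = C(9,1)·0.12^1·0.88^8 = 9·0.12·0.359635 = 0.388405
  L_II = C(9,1)·0.41^1·0.59^8 = 9·0.41·0.014683 = 0.0541804
Prior × likelihood for each component:
  P(Z=I)·L_I = 0.43 × 0.388405 = 0.167014
  P(Z=II)·L_II = 0.57 × 0.0541804 = 0.0308828
Marginal: 0.167014 + 0.0308828 = 0.197897
P(Supplier I | data) ≈ 0.844

0.844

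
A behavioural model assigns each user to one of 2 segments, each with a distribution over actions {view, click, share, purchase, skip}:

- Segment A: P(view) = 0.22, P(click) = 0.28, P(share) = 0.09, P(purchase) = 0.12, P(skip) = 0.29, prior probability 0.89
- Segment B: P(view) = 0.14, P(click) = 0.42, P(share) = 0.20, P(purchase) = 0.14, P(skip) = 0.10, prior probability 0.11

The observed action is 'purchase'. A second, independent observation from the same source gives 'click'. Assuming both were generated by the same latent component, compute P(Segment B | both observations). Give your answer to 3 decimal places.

Posterior ∝ prior × likelihood, so P(k | x) ∝ w_k f_k(x); normalise over all components.
Since both observations come from the same component, the likelihood for component k is f_k(x₁)·f_k(x₂).
  L_A = [P(purchase | comp) = 0.12] × [0.28] = 0.0336
  L_B = [P(purchase | comp) = 0.14] × [0.42] = 0.0588
Weight by the priors:
  w_A·L_A = 0.89 × 0.0336 = 0.029904
  w_B·L_B = 0.11 × 0.0588 = 0.006468
Evidence: 0.029904 + 0.006468 = 0.036372
P(Segment B | data) = 0.006468 / 0.036372 ≈ 0.178

0.178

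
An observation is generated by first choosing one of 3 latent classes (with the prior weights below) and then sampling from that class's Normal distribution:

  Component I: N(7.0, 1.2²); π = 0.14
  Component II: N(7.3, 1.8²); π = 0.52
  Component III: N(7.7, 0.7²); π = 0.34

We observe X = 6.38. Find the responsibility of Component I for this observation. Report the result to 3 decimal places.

By Bayes' theorem, P(k | x) = P(Z=k) f_k(x) / Σ_j P(Z=j) f_j(x).
Component likelihoods at x = 6.38:
  L_I = (1/(1.2·√(2π)))·exp(−(6.38−7.0)²/(2·1.2²)) = 0.332452·exp(-0.13347) = 0.290913
  L_II = (1/(1.8·√(2π)))·exp(−(6.38−7.3)²/(2·1.8²)) = 0.221635·exp(-0.13062) = 0.194496
  L_III = (1/(0.7·√(2π)))·exp(−(6.38−7.7)²/(2·0.7²)) = 0.569918·exp(-1.77796) = 0.0963062
Multiply by the mixture weights:
  P(Z=I)·L_I = 0.14 × 0.290913 = 0.0407278
  P(Z=II)·L_II = 0.52 × 0.194496 = 0.101138
  P(Z=III)·L_III = 0.34 × 0.0963062 = 0.0327441
Denominator: 0.0407278 + 0.101138 + 0.0327441 = 0.17461
P(Component I | 6.38) ≈ 0.233

0.233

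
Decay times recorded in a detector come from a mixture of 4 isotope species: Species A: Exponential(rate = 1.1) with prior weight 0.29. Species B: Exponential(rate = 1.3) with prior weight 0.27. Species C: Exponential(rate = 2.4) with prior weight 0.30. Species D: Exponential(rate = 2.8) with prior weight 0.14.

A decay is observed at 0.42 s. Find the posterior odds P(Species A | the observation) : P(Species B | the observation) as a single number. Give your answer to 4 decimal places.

Only the two components matter; the odds are (π_i f_i(x)) / (π_j f_j(x)).
Exponential densities:
  L_A = 0.693025
  L_B = 0.753041
  L_C = 0.875876
  L_D = 0.863829
Posterior odds = (π_A·L_A) / (π_B·L_B) = (0.29·0.693025) / (0.27·0.753041) = 0.200977 / 0.203321 ≈ 0.9885

0.9885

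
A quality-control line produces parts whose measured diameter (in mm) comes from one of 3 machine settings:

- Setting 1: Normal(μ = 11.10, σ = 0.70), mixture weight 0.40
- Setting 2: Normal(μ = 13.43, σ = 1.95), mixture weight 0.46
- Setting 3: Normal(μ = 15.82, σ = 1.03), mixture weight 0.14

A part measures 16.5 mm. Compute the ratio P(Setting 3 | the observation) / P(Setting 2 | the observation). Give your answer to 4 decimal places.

Only the two components matter; the odds are (π_i f_i(x)) / (π_j f_j(x)).
Component likelihoods at x = 16.5 mm:
  L_1 = 6.81295e-14
  L_2 = 0.0592452
  L_3 = 0.311478
Odds = (0.14/0.46) × (0.311478/0.0592452) = 0.304348 × 5.25745 ≈ 1.6001

1.6001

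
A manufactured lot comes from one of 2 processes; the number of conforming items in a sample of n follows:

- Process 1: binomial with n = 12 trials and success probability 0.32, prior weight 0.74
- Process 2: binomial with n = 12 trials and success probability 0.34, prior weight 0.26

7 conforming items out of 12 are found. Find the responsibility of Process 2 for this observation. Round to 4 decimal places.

Apply Bayes' rule: the posterior for each component is proportional to its prior times its likelihood at x.
Binomial probabilities:
  L_1 = C(12,7)·0.32^7·0.68^5 = 792·0.000343597·0.145393 = 0.0395658
  L_2 = C(12,7)·0.34^7·0.66^5 = 792·0.000525234·0.125233 = 0.0520951
Unnormalised posteriors:
  π_1·L_1 = 0.74 × 0.0395658 = 0.0292787
  π_2·L_2 = 0.26 × 0.0520951 = 0.0135447
Marginal: 0.0292787 + 0.0135447 = 0.0428234
P(Process 2 | the observation) ≈ 0.3163

0.3163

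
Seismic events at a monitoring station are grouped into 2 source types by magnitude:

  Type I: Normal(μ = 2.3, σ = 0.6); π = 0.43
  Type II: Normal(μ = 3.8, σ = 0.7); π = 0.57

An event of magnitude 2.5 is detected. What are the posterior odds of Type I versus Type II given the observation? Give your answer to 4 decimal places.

Only the two components matter; the odds are (π_i f_i(x)) / (π_j f_j(x)).
Component likelihoods at x = 2.5:
  L_I = (1/(0.6·√(2π)))·exp(−(2.5−2.3)²/(2·0.6²)) = 0.664904·exp(-0.05556) = 0.628972
  L_II = (1/(0.7·√(2π)))·exp(−(2.5−3.8)²/(2·0.7²)) = 0.569918·exp(-1.72449) = 0.101596
Posterior odds = (π_I·L_I) / (π_II·L_II) = (0.43·0.628972) / (0.57·0.101596) = 0.270458 / 0.0579096 ≈ 4.6703

4.6703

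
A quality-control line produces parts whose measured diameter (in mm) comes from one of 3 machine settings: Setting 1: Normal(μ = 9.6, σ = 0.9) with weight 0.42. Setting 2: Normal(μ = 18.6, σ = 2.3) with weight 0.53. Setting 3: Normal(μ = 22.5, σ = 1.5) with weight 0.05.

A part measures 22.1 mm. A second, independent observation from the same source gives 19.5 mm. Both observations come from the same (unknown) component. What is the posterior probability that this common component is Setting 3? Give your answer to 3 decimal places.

P(component k | x) = π_k·f_k(x) / marginal(x), where marginal(x) = Σ_j π_j·f_j(x).
Since both observations come from the same component, the likelihood for component k is f_k(x₁)·f_k(x₂).
  L_1 = [(1/(0.9·√(2π)))·exp(−(22.1−9.6)²/(2·0.9²)) = 0.443269·exp(-96.45062) = 5.73716e-43] × [2.35424e-27] = 1.35067e-69
  L_2 = [(1/(2.3·√(2π)))·exp(−(22.1−18.6)²/(2·2.3²)) = 0.173453·exp(-1.15784) = 0.0544925] × [0.160669] = 0.00875527
  L_3 = [(1/(1.5·√(2π)))·exp(−(22.1−22.5)²/(2·1.5²)) = 0.265962·exp(-0.03556) = 0.256671] × [0.035994] = 0.00923862
Unnormalised posteriors:
  π_1·L_1 = 0.42 × 1.35067e-69 = 5.6728e-70
  π_2·L_2 = 0.53 × 0.00875527 = 0.00464029
  π_3·L_3 = 0.05 × 0.00923862 = 0.000461931
Marginal: 5.6728e-70 + 0.00464029 + 0.000461931 = 0.00510222
P(Setting 3 | x₁, x₂) = 0.000461931 / 0.00510222 ≈ 0.091

0.091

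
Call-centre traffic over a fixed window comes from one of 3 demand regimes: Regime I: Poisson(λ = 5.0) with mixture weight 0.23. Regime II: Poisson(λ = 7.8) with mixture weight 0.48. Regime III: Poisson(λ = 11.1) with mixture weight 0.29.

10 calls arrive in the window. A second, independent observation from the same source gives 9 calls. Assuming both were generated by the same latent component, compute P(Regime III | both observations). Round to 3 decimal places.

Apply Bayes' rule: the posterior for each component is proportional to its prior times its likelihood at x.
Since both observations come from the same component, the likelihood for component k is f_k(x₁)·f_k(x₂).
  f_I = [e^(−5.0)·5.0^10/10! = 0.0181328] × [0.0362656] = 0.000657596
  f_II = [e^(−7.8)·7.8^10/10! = 0.0941209] × [0.120668] = 0.0113574
  f_III = [e^(−11.1)·11.1^10/10! = 0.118249] × [0.106531] = 0.0125972
Multiply by the mixture weights:
  π_I·f_I = 0.23 × 0.000657596 = 0.000151247
  π_II·f_II = 0.48 × 0.0113574 = 0.00545153
  π_III·f_III = 0.29 × 0.0125972 = 0.00365318
Denominator: 0.000151247 + 0.00545153 + 0.00365318 = 0.00925596
Responsibility of Regime III: 0.00365318 / 0.00925596 ≈ 0.395

0.395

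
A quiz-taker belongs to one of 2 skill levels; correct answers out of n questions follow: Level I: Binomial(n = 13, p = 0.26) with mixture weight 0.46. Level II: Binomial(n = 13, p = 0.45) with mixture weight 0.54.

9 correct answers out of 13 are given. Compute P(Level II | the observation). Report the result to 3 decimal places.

0.980

Apply Bayes' rule: the posterior for each component is proportional to its prior times its likelihood at x.
Evaluate each component's likelihood at the observed value:
  f_I = C(13,9)·0.26^9·0.74^4 = 715·5.4295e-06·0.299866 = 0.00116411
  f_II = C(13,9)·0.45^9·0.55^4 = 715·0.000756681·0.0915063 = 0.0495073
Weight by the priors:
  P(Z=I)·f_I = 0.46 × 0.00116411 = 0.000535489
  P(Z=II)·f_II = 0.54 × 0.0495073 = 0.026734
Sum: 0.000535489 + 0.026734 = 0.0272694
P(Level II | the observation) = 0.026734 / 0.0272694 ≈ 0.980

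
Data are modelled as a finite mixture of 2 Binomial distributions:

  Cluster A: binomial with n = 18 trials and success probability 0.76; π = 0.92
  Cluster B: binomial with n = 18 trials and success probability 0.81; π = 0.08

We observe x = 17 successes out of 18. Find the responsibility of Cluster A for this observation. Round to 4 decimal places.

0.8310

P(component k | x) = π_k·f_k(x) / marginal(x), where marginal(x) = Σ_j π_j·f_j(x).
Binomial probabilities:
  p_A = 0.0406738
  p_B = 0.0951199
Multiply by the mixture weights:
  π_A·p_A = 0.92 × 0.0406738 = 0.0374199
  π_B·p_B = 0.08 × 0.0951199 = 0.00760959
Sum: 0.0374199 + 0.00760959 = 0.0450295
P(Cluster A | 17 successes out of 18) ≈ 0.8310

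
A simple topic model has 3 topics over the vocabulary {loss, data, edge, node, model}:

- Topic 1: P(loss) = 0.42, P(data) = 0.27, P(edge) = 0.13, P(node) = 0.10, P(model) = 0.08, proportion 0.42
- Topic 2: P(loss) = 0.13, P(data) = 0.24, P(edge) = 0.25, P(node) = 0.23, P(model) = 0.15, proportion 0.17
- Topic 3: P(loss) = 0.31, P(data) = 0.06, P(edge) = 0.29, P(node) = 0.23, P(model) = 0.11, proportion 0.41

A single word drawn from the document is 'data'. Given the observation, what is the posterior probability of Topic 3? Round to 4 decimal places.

0.1376

By Bayes' theorem, P(k | x) = π_k f_k(x) / Σ_j π_j f_j(x).
Component likelihoods at x = 'data':
  f_1 = P(data | comp) = 0.27
  f_2 = P(data | comp) = 0.24
  f_3 = P(data | comp) = 0.06
Prior × likelihood for each component:
  π_1·f_1 = 0.42 × 0.27 = 0.1134
  π_2·f_2 = 0.17 × 0.24 = 0.0408
  π_3·f_3 = 0.41 × 0.06 = 0.0246
Normaliser: 0.1134 + 0.0408 + 0.0246 = 0.1788
P(Topic 3 | x) ≈ 0.1376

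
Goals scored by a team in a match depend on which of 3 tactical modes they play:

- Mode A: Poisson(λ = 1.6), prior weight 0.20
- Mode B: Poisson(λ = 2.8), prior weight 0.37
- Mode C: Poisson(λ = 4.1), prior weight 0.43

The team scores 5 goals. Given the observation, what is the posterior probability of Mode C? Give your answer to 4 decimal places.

0.6578

Posterior ∝ prior × likelihood, so P(k | x) ∝ π_k f_k(x); normalise over all components.
Poisson probabilities:
  p_A = e^(−1.6)·1.6^5/5! = 0.017642
  p_B = e^(−2.8)·2.8^5/5! = 0.0872136
  p_C = e^(−4.1)·4.1^5/5! = 0.160004
Weight by the priors:
  π_A·p_A = 0.20 × 0.017642 = 0.0035284
  π_B·p_B = 0.37 × 0.0872136 = 0.032269
  π_C·p_C = 0.43 × 0.160004 = 0.0688017
Normaliser: 0.0035284 + 0.032269 + 0.0688017 = 0.104599
P(Mode C | data) ≈ 0.6578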